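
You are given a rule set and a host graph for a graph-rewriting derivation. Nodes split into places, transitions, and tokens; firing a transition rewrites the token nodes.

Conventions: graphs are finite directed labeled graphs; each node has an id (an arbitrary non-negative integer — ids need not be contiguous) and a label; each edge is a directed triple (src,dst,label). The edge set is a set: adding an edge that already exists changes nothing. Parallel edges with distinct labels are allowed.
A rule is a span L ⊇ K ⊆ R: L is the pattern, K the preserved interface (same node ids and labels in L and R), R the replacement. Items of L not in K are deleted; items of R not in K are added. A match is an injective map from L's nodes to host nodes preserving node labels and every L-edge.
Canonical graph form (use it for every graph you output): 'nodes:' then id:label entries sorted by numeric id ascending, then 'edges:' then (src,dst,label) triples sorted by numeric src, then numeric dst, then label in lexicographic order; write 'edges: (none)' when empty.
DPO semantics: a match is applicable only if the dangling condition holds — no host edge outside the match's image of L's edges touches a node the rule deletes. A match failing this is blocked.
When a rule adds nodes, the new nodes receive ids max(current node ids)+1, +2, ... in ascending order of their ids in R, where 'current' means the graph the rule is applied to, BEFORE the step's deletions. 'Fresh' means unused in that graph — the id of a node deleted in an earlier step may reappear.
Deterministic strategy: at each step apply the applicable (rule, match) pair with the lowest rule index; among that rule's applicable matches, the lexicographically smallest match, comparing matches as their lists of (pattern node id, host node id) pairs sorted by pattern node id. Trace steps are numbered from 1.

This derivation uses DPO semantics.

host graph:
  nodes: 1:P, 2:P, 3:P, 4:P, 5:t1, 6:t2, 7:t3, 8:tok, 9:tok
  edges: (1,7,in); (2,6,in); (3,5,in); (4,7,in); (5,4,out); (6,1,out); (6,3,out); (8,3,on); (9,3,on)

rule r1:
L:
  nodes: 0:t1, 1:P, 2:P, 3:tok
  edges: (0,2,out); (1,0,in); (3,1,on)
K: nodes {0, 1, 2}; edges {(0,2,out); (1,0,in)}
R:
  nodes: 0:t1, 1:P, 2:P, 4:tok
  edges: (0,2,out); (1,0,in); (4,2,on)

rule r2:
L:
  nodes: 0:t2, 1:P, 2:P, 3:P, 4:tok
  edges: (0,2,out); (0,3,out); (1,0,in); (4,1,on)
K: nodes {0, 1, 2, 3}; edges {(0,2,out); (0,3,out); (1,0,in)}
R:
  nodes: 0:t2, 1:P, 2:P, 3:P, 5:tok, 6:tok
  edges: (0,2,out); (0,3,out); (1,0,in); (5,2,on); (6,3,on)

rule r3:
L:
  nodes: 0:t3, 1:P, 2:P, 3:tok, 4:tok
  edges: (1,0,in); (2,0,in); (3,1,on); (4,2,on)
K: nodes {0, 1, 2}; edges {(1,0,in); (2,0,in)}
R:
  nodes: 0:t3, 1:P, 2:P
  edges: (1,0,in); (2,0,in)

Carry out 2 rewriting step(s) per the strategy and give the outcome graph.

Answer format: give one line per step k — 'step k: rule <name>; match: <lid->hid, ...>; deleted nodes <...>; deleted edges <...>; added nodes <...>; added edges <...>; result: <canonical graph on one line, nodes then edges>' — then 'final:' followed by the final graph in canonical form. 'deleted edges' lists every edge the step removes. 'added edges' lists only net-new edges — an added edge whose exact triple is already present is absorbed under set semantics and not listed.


step 1: rule r1; match: 0->5, 1->3, 2->4, 3->8; deleted nodes 8; deleted edges (8,3,on); added nodes 10; added edges (10,4,on); result: nodes: 1:P, 2:P, 3:P, 4:P, 5:t1, 6:t2, 7:t3, 9:tok, 10:tok edges: (1,7,in); (2,6,in); (3,5,in); (4,7,in); (5,4,out); (6,1,out); (6,3,out); (9,3,on); (10,4,on)
step 2: rule r1; match: 0->5, 1->3, 2->4, 3->9; deleted nodes 9; deleted edges (9,3,on); added nodes 11; added edges (11,4,on); result: nodes: 1:P, 2:P, 3:P, 4:P, 5:t1, 6:t2, 7:t3, 10:tok, 11:tok edges: (1,7,in); (2,6,in); (3,5,in); (4,7,in); (5,4,out); (6,1,out); (6,3,out); (10,4,on); (11,4,on)
final:
nodes: 1:P, 2:P, 3:P, 4:P, 5:t1, 6:t2, 7:t3, 10:tok, 11:tok
edges: (1,7,in); (2,6,in); (3,5,in); (4,7,in); (5,4,out); (6,1,out); (6,3,out); (10,4,on); (11,4,on)


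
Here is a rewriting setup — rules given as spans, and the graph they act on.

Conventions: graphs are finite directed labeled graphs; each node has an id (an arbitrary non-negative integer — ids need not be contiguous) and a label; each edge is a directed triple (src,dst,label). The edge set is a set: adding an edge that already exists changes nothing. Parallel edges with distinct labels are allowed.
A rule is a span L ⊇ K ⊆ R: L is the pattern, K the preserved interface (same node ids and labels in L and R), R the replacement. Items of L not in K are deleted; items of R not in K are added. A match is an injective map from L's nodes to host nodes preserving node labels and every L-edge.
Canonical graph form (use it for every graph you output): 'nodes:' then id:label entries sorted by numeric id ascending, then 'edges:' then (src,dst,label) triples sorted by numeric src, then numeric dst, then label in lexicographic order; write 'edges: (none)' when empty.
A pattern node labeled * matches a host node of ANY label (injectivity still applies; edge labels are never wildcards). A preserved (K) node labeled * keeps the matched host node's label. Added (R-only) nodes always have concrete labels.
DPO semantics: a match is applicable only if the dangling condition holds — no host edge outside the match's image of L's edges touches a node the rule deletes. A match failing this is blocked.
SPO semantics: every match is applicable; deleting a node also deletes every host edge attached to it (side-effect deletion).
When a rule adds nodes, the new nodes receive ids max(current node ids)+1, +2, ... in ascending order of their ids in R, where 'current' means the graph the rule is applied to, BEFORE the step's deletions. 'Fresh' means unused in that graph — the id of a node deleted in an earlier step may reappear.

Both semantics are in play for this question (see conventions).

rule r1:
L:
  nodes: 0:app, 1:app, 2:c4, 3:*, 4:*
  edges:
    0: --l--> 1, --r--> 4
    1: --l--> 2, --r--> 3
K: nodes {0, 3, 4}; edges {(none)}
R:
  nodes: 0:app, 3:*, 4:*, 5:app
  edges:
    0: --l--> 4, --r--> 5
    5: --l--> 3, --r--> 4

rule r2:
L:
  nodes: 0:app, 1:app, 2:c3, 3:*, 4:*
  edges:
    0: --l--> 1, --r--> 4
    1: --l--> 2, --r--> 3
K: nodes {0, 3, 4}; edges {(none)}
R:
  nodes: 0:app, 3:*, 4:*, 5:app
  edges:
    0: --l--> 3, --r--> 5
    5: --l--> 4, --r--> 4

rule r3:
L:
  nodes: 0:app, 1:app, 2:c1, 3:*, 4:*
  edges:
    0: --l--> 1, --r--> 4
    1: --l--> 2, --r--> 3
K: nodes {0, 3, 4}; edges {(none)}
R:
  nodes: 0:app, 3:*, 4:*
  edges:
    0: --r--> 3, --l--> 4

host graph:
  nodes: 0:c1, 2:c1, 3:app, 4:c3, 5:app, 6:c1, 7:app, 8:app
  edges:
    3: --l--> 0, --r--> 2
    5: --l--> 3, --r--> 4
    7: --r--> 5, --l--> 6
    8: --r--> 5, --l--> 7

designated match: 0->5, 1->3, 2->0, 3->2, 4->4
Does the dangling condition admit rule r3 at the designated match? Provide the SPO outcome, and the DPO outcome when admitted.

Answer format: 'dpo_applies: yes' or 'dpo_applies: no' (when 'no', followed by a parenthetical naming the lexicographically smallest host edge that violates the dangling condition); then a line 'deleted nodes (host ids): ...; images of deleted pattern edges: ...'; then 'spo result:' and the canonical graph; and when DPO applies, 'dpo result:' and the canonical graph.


dpo_applies: yes
deleted nodes (host ids): 0, 3; images of deleted pattern edges: (3,0,l); (3,2,r); (5,3,l); (5,4,r)
spo result:
nodes: 2:c1, 4:c3, 5:app, 6:c1, 7:app, 8:app
edges: (5,2,r); (5,4,l); (7,5,r); (7,6,l); (8,5,r); (8,7,l)
dpo result:
nodes: 2:c1, 4:c3, 5:app, 6:c1, 7:app, 8:app
edges: (5,2,r); (5,4,l); (7,5,r); (7,6,l); (8,5,r); (8,7,l)


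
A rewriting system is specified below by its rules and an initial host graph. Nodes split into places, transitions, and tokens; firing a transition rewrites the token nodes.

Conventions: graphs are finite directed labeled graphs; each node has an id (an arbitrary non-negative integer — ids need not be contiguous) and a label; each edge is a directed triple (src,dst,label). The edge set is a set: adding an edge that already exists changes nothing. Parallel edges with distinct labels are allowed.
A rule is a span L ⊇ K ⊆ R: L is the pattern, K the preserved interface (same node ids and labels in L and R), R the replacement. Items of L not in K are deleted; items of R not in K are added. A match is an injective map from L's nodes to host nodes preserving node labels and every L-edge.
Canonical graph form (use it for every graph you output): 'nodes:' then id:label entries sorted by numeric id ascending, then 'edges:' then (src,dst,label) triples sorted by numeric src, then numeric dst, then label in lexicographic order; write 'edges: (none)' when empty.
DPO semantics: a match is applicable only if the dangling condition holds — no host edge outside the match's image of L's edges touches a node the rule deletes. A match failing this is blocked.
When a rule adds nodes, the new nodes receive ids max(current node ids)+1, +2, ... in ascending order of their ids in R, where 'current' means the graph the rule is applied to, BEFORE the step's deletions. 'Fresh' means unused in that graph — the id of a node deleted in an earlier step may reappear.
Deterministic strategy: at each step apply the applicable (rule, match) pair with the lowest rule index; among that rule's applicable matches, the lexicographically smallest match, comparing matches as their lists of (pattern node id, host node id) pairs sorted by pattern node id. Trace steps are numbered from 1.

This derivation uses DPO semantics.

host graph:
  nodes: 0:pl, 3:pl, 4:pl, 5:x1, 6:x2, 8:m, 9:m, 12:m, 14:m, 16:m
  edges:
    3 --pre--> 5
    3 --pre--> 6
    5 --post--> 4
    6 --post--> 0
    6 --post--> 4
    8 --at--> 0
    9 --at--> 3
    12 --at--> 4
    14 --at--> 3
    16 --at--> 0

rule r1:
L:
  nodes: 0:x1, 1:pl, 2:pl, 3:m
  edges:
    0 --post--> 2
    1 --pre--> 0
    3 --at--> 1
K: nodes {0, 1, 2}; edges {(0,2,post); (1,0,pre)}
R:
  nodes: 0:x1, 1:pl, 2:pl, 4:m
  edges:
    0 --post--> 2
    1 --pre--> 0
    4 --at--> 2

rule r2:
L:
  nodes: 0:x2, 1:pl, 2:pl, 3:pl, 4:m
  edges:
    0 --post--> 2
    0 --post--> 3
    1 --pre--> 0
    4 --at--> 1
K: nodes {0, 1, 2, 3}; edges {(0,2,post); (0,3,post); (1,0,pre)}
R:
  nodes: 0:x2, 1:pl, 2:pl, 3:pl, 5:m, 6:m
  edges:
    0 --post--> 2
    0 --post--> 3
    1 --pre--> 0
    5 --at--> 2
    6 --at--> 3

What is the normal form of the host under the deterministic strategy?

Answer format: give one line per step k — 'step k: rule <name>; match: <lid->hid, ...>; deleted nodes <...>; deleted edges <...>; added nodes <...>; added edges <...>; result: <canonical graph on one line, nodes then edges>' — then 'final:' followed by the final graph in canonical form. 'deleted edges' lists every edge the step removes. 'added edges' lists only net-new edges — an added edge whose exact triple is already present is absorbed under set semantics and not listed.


step 1: rule r1; match: 0->5, 1->3, 2->4, 3->9; deleted nodes 9; deleted edges (9,3,at); added nodes 17; added edges (17,4,at); result: nodes: 0:pl, 3:pl, 4:pl, 5:x1, 6:x2, 8:m, 12:m, 14:m, 16:m, 17:m edges: (3,5,pre); (3,6,pre); (5,4,post); (6,0,post); (6,4,post); (8,0,at); (12,4,at); (14,3,at); (16,0,at); (17,4,at)
step 2: rule r1; match: 0->5, 1->3, 2->4, 3->14; deleted nodes 14; deleted edges (14,3,at); added nodes 18; added edges (18,4,at); result: nodes: 0:pl, 3:pl, 4:pl, 5:x1, 6:x2, 8:m, 12:m, 16:m, 17:m, 18:m edges: (3,5,pre); (3,6,pre); (5,4,post); (6,0,post); (6,4,post); (8,0,at); (12,4,at); (16,0,at); (17,4,at); (18,4,at)
final:
nodes: 0:pl, 3:pl, 4:pl, 5:x1, 6:x2, 8:m, 12:m, 16:m, 17:m, 18:m
edges: (3,5,pre); (3,6,pre); (5,4,post); (6,0,post); (6,4,post); (8,0,at); (12,4,at); (16,0,at); (17,4,at); (18,4,at)


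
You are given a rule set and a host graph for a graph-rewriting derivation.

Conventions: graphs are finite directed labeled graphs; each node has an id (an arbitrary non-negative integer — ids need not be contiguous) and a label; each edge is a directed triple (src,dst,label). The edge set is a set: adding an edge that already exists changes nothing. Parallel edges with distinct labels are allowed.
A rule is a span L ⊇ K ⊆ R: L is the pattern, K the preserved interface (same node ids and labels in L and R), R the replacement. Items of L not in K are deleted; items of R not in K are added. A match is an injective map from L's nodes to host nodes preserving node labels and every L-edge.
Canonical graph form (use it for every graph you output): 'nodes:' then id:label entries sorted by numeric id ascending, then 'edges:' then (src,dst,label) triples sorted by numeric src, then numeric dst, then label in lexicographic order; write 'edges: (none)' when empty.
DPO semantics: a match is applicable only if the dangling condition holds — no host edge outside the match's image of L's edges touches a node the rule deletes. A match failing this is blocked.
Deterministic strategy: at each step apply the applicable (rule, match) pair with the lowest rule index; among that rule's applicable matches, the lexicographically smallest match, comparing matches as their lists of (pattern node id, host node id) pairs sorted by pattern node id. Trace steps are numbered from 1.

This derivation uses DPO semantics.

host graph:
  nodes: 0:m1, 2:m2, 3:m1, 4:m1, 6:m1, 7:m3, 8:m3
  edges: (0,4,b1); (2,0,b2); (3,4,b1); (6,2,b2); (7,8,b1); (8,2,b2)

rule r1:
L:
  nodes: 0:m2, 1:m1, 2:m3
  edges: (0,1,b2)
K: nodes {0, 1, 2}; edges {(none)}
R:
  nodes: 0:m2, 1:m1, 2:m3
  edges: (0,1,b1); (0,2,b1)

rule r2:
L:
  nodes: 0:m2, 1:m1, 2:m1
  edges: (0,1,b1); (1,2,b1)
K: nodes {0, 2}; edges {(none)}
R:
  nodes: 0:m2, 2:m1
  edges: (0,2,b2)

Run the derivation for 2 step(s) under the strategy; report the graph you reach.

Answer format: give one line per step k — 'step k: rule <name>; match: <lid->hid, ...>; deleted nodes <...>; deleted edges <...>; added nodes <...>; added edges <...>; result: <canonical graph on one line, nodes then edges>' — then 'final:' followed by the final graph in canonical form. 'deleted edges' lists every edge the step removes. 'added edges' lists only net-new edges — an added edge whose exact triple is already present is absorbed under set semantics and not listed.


step 1: rule r1; match: 0->2, 1->0, 2->7; deleted nodes (none); deleted edges (2,0,b2); added nodes (none); added edges (2,0,b1); (2,7,b1); result: nodes: 0:m1, 2:m2, 3:m1, 4:m1, 6:m1, 7:m3, 8:m3 edges: (0,4,b1); (2,0,b1); (2,7,b1); (3,4,b1); (6,2,b2); (7,8,b1); (8,2,b2)
step 2: rule r2; match: 0->2, 1->0, 2->4; deleted nodes 0; deleted edges (0,4,b1); (2,0,b1); added nodes (none); added edges (2,4,b2); result: nodes: 2:m2, 3:m1, 4:m1, 6:m1, 7:m3, 8:m3 edges: (2,4,b2); (2,7,b1); (3,4,b1); (6,2,b2); (7,8,b1); (8,2,b2)
final:
nodes: 2:m2, 3:m1, 4:m1, 6:m1, 7:m3, 8:m3
edges: (2,4,b2); (2,7,b1); (3,4,b1); (6,2,b2); (7,8,b1); (8,2,b2)


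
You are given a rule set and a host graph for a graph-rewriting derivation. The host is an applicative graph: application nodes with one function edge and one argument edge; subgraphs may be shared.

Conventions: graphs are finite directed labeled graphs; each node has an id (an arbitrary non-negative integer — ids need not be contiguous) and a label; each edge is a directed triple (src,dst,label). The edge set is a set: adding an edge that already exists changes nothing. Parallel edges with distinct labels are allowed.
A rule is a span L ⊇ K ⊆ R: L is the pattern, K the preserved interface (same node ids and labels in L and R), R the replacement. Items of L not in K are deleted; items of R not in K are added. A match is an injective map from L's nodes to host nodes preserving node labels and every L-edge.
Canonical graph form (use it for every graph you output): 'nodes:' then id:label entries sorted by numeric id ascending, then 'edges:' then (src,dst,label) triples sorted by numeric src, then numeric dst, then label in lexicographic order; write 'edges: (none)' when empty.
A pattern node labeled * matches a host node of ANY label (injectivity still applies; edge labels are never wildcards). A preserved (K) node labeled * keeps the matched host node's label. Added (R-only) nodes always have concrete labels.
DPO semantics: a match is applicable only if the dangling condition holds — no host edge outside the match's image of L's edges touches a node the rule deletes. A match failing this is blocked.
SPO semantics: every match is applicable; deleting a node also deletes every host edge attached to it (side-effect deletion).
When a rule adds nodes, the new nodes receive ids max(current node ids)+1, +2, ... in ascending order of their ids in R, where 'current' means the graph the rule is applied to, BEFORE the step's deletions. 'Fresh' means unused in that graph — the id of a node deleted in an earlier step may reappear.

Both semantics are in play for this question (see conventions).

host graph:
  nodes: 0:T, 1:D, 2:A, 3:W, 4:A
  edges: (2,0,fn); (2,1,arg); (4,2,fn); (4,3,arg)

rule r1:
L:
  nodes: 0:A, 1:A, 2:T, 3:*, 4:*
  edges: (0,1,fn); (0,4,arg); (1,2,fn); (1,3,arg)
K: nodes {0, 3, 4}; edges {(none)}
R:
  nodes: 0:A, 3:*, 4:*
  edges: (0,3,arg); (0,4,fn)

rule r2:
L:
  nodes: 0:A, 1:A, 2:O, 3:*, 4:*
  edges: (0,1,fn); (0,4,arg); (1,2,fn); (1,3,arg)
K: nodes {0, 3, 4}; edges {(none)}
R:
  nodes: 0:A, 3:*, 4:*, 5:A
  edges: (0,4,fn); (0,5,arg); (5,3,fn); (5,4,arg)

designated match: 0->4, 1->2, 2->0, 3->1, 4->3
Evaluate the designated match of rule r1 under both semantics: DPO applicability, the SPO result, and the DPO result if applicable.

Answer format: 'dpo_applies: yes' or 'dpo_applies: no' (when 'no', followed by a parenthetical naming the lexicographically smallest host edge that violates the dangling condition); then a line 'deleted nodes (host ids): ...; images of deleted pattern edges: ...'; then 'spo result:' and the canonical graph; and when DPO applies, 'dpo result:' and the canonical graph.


dpo_applies: yes
deleted nodes (host ids): 0, 2; images of deleted pattern edges: (2,0,fn); (2,1,arg); (4,2,fn); (4,3,arg)
spo result:
nodes: 1:D, 3:W, 4:A
edges: (4,1,arg); (4,3,fn)
dpo result:
nodes: 1:D, 3:W, 4:A
edges: (4,1,arg); (4,3,fn)


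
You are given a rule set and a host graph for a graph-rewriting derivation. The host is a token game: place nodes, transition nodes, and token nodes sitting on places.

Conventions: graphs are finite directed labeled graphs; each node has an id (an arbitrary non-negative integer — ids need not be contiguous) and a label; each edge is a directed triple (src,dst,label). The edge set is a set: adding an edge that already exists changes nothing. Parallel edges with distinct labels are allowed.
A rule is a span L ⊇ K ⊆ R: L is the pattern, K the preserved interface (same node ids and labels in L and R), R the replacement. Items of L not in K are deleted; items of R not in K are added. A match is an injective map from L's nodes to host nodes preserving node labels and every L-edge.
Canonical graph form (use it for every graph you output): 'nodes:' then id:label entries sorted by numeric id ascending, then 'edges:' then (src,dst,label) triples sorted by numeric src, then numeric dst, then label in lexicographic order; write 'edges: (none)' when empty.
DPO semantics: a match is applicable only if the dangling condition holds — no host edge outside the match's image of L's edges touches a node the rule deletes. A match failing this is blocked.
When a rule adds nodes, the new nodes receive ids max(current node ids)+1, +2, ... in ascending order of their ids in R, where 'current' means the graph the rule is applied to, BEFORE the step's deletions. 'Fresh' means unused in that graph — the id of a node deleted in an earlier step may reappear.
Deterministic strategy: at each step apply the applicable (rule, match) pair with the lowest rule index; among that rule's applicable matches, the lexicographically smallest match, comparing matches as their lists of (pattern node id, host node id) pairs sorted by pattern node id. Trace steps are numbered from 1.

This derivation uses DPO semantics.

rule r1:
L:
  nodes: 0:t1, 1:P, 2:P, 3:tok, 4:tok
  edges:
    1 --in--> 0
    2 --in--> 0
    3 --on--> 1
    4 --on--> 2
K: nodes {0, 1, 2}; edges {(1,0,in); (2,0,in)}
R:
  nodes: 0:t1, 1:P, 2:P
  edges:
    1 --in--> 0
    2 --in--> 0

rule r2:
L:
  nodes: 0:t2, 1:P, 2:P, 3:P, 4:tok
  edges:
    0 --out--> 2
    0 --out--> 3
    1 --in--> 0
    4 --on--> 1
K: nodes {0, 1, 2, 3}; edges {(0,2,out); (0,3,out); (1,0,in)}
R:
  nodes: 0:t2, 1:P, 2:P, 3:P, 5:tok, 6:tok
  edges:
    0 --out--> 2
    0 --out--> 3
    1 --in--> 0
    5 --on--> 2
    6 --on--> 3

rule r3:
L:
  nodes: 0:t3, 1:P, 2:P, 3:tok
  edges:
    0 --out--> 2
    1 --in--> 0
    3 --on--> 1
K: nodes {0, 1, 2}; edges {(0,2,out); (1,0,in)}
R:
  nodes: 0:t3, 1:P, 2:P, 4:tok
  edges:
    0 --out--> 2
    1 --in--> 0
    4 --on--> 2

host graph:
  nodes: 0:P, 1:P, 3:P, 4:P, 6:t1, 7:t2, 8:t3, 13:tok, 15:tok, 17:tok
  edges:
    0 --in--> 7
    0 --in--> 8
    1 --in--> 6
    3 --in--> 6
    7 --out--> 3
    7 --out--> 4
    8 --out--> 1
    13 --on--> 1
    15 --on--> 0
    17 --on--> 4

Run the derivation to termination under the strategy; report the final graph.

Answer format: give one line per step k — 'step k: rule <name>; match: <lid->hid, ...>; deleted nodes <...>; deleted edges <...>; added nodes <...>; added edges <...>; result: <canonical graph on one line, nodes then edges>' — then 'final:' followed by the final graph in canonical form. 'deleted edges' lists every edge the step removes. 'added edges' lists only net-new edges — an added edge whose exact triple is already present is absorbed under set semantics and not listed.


step 1: rule r2; match: 0->7, 1->0, 2->3, 3->4, 4->15; deleted nodes 15; deleted edges (15,0,on); added nodes 18, 19; added edges (18,3,on); (19,4,on); result: nodes: 0:P, 1:P, 3:P, 4:P, 6:t1, 7:t2, 8:t3, 13:tok, 17:tok, 18:tok, 19:tok edges: (0,7,in); (0,8,in); (1,6,in); (3,6,in); (7,3,out); (7,4,out); (8,1,out); (13,1,on); (17,4,on); (18,3,on); (19,4,on)
step 2: rule r1; match: 0->6, 1->1, 2->3, 3->13, 4->18; deleted nodes 13, 18; deleted edges (13,1,on); (18,3,on); added nodes (none); added edges (none); result: nodes: 0:P, 1:P, 3:P, 4:P, 6:t1, 7:t2, 8:t3, 17:tok, 19:tok edges: (0,7,in); (0,8,in); (1,6,in); (3,6,in); (7,3,out); (7,4,out); (8,1,out); (17,4,on); (19,4,on)
final:
nodes: 0:P, 1:P, 3:P, 4:P, 6:t1, 7:t2, 8:t3, 17:tok, 19:tok
edges: (0,7,in); (0,8,in); (1,6,in); (3,6,in); (7,3,out); (7,4,out); (8,1,out); (17,4,on); (19,4,on)


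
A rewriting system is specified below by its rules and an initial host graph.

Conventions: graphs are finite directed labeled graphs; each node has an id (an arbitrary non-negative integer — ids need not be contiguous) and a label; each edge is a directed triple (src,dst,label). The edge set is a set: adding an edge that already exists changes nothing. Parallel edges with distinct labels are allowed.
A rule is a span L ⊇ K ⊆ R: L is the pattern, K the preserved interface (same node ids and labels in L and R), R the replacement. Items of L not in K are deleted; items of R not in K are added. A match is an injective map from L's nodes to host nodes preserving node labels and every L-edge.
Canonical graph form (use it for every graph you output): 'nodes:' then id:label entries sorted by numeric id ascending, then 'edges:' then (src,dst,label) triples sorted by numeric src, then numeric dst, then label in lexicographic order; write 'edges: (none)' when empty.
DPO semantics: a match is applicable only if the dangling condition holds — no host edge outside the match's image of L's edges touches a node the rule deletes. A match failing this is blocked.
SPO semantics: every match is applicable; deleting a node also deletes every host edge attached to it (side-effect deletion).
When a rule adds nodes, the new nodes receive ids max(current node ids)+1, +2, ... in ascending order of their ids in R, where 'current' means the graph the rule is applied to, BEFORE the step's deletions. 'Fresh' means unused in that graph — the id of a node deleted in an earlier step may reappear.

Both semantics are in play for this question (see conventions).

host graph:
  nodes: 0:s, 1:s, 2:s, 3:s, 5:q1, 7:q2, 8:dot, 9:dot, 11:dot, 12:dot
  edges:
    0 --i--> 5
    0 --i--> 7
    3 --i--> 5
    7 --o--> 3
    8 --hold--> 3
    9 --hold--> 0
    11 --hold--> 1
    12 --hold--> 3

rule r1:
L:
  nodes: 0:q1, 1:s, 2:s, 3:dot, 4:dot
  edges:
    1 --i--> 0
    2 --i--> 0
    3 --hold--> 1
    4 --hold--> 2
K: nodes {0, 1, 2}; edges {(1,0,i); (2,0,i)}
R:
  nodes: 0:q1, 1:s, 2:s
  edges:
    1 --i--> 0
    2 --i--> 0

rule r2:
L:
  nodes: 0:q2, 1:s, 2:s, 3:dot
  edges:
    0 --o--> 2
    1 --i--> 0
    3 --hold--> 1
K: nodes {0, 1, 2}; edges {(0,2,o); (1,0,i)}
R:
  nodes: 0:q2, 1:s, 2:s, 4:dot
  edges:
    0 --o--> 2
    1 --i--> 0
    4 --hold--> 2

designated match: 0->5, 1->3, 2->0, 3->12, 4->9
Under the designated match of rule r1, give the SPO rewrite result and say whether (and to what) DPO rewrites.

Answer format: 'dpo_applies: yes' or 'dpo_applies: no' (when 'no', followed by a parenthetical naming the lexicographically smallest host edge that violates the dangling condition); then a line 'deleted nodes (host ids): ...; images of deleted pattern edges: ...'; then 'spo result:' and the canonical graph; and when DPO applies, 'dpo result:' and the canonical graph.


dpo_applies: yes
deleted nodes (host ids): 9, 12; images of deleted pattern edges: (9,0,hold); (12,3,hold)
spo result:
nodes: 0:s, 1:s, 2:s, 3:s, 5:q1, 7:q2, 8:dot, 11:dot
edges: (0,5,i); (0,7,i); (3,5,i); (7,3,o); (8,3,hold); (11,1,hold)
dpo result:
nodes: 0:s, 1:s, 2:s, 3:s, 5:q1, 7:q2, 8:dot, 11:dot
edges: (0,5,i); (0,7,i); (3,5,i); (7,3,o); (8,3,hold); (11,1,hold)


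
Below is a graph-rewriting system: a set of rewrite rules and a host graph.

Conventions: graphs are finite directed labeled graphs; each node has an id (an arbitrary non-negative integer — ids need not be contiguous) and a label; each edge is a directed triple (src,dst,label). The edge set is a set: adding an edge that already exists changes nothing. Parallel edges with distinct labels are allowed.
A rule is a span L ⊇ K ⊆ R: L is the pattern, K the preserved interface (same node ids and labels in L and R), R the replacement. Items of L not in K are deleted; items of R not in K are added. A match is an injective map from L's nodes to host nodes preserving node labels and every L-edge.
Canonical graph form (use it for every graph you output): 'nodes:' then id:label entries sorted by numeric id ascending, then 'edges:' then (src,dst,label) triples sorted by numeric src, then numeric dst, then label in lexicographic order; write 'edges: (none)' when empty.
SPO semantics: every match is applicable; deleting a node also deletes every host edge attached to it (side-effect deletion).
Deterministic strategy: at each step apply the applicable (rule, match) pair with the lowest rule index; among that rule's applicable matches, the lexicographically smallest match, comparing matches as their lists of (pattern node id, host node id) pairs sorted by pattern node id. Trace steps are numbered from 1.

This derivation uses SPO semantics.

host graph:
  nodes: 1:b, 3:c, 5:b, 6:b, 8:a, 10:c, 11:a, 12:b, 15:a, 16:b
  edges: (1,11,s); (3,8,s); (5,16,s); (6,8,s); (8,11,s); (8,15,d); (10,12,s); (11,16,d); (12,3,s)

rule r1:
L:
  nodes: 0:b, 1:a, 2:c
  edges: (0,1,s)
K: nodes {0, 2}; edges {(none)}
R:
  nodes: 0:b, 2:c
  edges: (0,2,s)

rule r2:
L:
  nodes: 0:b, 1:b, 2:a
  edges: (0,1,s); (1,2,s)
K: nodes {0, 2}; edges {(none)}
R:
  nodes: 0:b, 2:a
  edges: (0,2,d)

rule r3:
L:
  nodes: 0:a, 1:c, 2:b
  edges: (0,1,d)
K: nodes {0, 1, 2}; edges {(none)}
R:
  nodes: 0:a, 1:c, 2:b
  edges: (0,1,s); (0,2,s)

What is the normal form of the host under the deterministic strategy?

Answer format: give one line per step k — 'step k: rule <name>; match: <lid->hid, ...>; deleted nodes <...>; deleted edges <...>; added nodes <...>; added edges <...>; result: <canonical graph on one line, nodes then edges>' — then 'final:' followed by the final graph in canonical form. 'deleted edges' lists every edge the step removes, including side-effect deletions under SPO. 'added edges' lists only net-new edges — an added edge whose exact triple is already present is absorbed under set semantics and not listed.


step 1: rule r1; match: 0->1, 1->11, 2->3; deleted nodes 11; deleted edges (1,11,s); (8,11,s); (11,16,d); added nodes (none); added edges (1,3,s); result: nodes: 1:b, 3:c, 5:b, 6:b, 8:a, 10:c, 12:b, 15:a, 16:b edges: (1,3,s); (3,8,s); (5,16,s); (6,8,s); (8,15,d); (10,12,s); (12,3,s)
step 2: rule r1; match: 0->6, 1->8, 2->3; deleted nodes 8; deleted edges (3,8,s); (6,8,s); (8,15,d); added nodes (none); added edges (6,3,s); result: nodes: 1:b, 3:c, 5:b, 6:b, 10:c, 12:b, 15:a, 16:b edges: (1,3,s); (5,16,s); (6,3,s); (10,12,s); (12,3,s)
final:
nodes: 1:b, 3:c, 5:b, 6:b, 10:c, 12:b, 15:a, 16:b
edges: (1,3,s); (5,16,s); (6,3,s); (10,12,s); (12,3,s)


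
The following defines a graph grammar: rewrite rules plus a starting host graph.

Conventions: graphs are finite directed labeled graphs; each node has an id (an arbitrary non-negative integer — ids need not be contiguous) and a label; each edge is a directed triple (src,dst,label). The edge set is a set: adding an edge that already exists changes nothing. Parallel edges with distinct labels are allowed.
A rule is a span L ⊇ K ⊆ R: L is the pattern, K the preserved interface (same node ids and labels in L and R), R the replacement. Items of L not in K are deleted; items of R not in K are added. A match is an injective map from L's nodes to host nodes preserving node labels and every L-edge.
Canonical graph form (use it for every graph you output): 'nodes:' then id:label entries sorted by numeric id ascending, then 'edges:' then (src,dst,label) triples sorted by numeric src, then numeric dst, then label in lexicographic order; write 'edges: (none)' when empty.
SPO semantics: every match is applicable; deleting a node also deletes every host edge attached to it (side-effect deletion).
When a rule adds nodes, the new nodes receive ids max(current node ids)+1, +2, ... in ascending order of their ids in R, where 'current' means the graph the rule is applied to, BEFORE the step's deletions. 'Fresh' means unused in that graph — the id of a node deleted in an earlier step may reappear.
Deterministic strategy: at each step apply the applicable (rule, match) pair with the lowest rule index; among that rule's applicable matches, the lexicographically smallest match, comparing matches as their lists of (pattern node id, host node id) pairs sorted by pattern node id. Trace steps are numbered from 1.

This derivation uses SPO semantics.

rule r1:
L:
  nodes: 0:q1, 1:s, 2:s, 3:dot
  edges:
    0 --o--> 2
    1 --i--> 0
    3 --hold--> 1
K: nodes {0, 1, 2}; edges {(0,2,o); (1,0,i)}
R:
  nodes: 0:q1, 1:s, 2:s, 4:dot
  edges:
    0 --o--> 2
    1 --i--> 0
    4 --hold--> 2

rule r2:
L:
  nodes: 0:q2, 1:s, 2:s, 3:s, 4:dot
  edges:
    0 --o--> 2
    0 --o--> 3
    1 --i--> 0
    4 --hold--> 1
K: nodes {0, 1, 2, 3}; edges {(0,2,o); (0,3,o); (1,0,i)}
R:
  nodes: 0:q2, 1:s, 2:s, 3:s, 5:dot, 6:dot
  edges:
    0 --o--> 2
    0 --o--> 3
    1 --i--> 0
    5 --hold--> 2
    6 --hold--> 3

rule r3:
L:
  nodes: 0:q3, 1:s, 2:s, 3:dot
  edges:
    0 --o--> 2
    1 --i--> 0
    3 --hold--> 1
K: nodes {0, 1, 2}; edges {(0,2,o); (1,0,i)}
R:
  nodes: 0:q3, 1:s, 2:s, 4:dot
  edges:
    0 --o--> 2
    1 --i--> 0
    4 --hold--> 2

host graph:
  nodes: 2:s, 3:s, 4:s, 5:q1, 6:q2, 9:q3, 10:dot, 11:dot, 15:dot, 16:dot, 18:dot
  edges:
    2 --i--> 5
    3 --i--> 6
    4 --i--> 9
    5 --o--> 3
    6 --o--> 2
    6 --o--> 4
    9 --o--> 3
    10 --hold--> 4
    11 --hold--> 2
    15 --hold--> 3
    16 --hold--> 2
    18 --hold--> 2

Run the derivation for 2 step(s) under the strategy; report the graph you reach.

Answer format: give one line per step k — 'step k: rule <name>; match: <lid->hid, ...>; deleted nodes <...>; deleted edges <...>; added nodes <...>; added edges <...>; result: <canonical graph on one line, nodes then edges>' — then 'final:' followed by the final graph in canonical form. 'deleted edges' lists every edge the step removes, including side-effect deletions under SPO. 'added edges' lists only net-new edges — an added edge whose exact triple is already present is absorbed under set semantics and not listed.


step 1: rule r1; match: 0->5, 1->2, 2->3, 3->11; deleted nodes 11; deleted edges (11,2,hold); added nodes 19; added edges (19,3,hold); result: nodes: 2:s, 3:s, 4:s, 5:q1, 6:q2, 9:q3, 10:dot, 15:dot, 16:dot, 18:dot, 19:dot edges: (2,5,i); (3,6,i); (4,9,i); (5,3,o); (6,2,o); (6,4,o); (9,3,o); (10,4,hold); (15,3,hold); (16,2,hold); (18,2,hold); (19,3,hold)
step 2: rule r1; match: 0->5, 1->2, 2->3, 3->16; deleted nodes 16; deleted edges (16,2,hold); added nodes 20; added edges (20,3,hold); result: nodes: 2:s, 3:s, 4:s, 5:q1, 6:q2, 9:q3, 10:dot, 15:dot, 18:dot, 19:dot, 20:dot edges: (2,5,i); (3,6,i); (4,9,i); (5,3,o); (6,2,o); (6,4,o); (9,3,o); (10,4,hold); (15,3,hold); (18,2,hold); (19,3,hold); (20,3,hold)
final:
nodes: 2:s, 3:s, 4:s, 5:q1, 6:q2, 9:q3, 10:dot, 15:dot, 18:dot, 19:dot, 20:dot
edges: (2,5,i); (3,6,i); (4,9,i); (5,3,o); (6,2,o); (6,4,o); (9,3,o); (10,4,hold); (15,3,hold); (18,2,hold); (19,3,hold); (20,3,hold)


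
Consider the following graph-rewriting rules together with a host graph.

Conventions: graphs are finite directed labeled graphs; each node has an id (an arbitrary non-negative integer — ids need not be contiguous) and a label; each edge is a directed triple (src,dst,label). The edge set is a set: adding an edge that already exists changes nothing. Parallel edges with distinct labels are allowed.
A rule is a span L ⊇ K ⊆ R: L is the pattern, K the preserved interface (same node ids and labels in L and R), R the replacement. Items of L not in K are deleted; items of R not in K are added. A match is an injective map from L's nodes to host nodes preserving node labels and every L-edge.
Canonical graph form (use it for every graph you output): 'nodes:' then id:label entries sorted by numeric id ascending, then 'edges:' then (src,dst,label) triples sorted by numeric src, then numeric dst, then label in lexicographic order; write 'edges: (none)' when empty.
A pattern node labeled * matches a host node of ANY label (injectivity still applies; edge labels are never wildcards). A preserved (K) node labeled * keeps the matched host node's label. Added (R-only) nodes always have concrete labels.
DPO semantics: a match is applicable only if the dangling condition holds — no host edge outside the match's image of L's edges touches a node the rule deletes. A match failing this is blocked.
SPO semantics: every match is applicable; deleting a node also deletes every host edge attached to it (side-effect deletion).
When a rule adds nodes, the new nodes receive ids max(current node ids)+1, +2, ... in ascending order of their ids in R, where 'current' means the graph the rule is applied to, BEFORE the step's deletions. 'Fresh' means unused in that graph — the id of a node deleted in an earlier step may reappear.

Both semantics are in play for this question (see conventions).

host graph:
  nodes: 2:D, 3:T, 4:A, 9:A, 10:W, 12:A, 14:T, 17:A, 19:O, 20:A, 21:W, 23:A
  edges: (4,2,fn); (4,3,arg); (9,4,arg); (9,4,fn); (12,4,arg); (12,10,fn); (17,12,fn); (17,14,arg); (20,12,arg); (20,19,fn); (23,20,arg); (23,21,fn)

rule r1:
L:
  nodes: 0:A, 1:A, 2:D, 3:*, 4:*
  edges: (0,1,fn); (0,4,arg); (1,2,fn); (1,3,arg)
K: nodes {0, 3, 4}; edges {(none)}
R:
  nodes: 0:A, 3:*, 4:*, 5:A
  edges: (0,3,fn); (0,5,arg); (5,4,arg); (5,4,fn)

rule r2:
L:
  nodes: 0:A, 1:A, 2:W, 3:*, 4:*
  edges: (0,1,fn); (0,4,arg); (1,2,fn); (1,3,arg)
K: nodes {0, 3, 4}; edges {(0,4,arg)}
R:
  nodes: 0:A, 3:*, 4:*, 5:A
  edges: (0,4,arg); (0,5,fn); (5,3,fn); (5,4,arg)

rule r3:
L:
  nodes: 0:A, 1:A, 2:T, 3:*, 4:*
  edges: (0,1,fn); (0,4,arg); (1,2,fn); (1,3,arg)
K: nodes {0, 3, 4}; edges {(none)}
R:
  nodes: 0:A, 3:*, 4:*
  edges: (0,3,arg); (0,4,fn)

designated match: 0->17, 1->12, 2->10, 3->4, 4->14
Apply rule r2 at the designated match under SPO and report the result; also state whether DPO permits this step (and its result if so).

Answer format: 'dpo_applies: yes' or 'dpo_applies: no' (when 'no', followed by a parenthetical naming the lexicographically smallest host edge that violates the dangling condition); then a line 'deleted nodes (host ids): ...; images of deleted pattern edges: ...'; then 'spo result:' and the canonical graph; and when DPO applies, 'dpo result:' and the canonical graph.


dpo_applies: no
(the rule deletes node 12, which keeps host edge (20,12,arg) outside the match image — the dangling condition fails, DPO blocks; SPO proceeds and side-deletes such edges)
deleted nodes (host ids): 10, 12; images of deleted pattern edges: (12,4,arg); (12,10,fn); (17,12,fn)
spo result:
nodes: 2:D, 3:T, 4:A, 9:A, 14:T, 17:A, 19:O, 20:A, 21:W, 23:A, 24:A
edges: (4,2,fn); (4,3,arg); (9,4,arg); (9,4,fn); (17,14,arg); (17,24,fn); (20,19,fn); (23,20,arg); (23,21,fn); (24,4,fn); (24,14,arg)


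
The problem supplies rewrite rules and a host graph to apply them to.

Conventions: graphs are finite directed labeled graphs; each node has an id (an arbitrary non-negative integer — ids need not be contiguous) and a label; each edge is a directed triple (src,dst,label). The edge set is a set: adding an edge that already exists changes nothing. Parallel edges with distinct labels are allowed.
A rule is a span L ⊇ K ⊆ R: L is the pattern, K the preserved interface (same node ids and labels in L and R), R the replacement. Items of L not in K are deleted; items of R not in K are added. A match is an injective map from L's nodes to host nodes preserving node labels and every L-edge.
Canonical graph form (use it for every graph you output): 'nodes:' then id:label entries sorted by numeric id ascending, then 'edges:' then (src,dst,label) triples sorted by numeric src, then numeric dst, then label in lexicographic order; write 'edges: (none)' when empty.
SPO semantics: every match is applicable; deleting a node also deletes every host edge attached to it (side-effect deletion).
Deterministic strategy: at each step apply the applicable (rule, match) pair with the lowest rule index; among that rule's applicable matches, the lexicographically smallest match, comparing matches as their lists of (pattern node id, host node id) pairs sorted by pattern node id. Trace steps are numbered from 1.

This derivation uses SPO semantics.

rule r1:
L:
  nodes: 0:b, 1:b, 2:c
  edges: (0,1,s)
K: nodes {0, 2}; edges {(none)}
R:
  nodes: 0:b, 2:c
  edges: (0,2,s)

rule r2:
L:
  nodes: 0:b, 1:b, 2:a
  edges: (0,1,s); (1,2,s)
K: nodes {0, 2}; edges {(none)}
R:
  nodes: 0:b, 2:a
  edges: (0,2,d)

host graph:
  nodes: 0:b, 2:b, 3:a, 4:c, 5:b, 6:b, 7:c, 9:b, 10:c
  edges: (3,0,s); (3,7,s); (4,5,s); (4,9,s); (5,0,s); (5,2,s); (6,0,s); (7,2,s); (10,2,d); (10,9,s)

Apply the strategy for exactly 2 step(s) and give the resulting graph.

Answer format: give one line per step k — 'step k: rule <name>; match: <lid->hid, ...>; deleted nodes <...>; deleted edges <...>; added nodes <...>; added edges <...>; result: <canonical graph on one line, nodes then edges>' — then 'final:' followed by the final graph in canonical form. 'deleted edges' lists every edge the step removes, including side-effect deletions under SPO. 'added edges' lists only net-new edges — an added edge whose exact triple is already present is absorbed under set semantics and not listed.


step 1: rule r1; match: 0->5, 1->0, 2->4; deleted nodes 0; deleted edges (3,0,s); (5,0,s); (6,0,s); added nodes (none); added edges (5,4,s); result: nodes: 2:b, 3:a, 4:c, 5:b, 6:b, 7:c, 9:b, 10:c edges: (3,7,s); (4,5,s); (4,9,s); (5,2,s); (5,4,s); (7,2,s); (10,2,d); (10,9,s)
step 2: rule r1; match: 0->5, 1->2, 2->4; deleted nodes 2; deleted edges (5,2,s); (7,2,s); (10,2,d); added nodes (none); added edges (none); result: nodes: 3:a, 4:c, 5:b, 6:b, 7:c, 9:b, 10:c edges: (3,7,s); (4,5,s); (4,9,s); (5,4,s); (10,9,s)
final:
nodes: 3:a, 4:c, 5:b, 6:b, 7:c, 9:b, 10:c
edges: (3,7,s); (4,5,s); (4,9,s); (5,4,s); (10,9,s)


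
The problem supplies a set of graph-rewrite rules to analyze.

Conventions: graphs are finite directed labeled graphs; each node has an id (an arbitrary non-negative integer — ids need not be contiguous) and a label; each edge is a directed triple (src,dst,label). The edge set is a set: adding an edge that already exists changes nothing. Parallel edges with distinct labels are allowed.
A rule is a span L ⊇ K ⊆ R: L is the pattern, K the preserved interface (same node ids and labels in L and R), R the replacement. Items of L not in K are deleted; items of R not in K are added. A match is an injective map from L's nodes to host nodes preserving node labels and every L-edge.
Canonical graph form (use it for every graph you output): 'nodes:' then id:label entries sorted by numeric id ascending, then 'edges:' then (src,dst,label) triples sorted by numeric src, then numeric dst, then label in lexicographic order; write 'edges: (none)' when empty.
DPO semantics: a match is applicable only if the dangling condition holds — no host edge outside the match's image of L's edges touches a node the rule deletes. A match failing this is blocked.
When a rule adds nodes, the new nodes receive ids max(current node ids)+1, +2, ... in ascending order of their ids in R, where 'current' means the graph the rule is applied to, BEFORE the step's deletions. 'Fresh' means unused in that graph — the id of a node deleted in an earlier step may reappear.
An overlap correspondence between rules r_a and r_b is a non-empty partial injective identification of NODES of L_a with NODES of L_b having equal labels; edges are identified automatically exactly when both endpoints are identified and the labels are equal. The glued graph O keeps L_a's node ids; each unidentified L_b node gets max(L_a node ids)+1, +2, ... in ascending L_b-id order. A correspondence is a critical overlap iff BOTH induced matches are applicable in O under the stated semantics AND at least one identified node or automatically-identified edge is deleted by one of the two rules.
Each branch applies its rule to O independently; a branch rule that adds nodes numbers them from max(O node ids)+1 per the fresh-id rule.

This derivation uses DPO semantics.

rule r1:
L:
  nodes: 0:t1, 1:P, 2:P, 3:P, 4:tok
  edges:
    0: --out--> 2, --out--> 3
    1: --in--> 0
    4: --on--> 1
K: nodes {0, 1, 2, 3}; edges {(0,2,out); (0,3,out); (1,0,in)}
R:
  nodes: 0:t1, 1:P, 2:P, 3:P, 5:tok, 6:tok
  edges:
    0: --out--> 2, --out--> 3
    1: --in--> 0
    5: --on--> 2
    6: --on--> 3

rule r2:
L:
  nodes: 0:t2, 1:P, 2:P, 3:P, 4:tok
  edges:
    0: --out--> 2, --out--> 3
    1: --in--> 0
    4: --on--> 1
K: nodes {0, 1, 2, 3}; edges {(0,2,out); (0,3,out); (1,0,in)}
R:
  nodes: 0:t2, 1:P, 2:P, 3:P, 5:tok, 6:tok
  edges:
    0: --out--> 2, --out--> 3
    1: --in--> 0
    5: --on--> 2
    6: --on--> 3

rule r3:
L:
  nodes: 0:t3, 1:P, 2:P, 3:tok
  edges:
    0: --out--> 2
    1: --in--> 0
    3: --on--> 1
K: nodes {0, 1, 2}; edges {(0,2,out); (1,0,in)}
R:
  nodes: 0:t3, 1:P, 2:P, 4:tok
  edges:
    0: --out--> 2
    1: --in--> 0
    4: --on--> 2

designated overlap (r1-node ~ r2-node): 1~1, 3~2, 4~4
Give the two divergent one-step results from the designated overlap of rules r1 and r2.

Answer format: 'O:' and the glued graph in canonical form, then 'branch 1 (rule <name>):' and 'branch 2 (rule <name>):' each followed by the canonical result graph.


O:
nodes: 0:t1, 1:P, 2:P, 3:P, 4:tok, 5:t2, 6:P
edges: (0,2,out); (0,3,out); (1,0,in); (1,5,in); (4,1,on); (5,3,out); (5,6,out)
branch 1 (rule r1):
nodes: 0:t1, 1:P, 2:P, 3:P, 5:t2, 6:P, 7:tok, 8:tok
edges: (0,2,out); (0,3,out); (1,0,in); (1,5,in); (5,3,out); (5,6,out); (7,2,on); (8,3,on)
branch 2 (rule r2):
nodes: 0:t1, 1:P, 2:P, 3:P, 5:t2, 6:P, 7:tok, 8:tok
edges: (0,2,out); (0,3,out); (1,0,in); (1,5,in); (5,3,out); (5,6,out); (7,3,on); (8,6,on)
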